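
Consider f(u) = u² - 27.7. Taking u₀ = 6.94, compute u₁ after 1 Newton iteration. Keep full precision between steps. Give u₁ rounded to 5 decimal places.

5.46568

Newton update: u ← u − f(u)/f'(u).
f'(u) = 2u
u_0 = 6.940000: f = 20.463600, f' = 13.880000 → u_1 = 6.940000 - (20.463600)/(13.880000) = 5.465677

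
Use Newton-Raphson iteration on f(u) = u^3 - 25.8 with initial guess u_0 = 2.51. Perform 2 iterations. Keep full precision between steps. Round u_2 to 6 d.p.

f'(u) = 3u^2
u_0 = 2.510000: f = -9.986749, f' = 18.900300 → u_1 = 2.510000 - (-9.986749)/(18.900300) = 3.038391
u_1 = 3.038391: f = 2.249879, f' = 27.695460 → u_2 = 3.038391 - (2.249879)/(27.695460) = 2.957155

2.957155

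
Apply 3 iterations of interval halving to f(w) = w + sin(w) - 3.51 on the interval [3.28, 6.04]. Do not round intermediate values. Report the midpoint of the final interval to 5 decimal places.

f(3.280000) = -0.367966, f(6.040000) = 2.289205 (opposite signs)
step 1: m = 4.660000, f(m) = 0.151372 > 0 → root in [3.280000, 4.660000]
step 2: m = 3.970000, f(m) = -0.276856 < 0 → root in [3.970000, 4.660000]
step 3: m = 4.315000, f(m) = -0.117075 < 0 → root in [4.315000, 4.660000]
Midpoint of [4.315000, 4.660000] = 4.487500

4.48750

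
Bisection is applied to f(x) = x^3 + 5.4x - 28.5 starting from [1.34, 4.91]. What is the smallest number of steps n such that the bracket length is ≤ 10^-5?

19

Initial width b − a = 4.91 − 1.34 = 3.570000.
After n steps the width is (b−a)/2^n; need (b−a)/2^n ≤ 10^-5.
So n ≥ log₂(3.570000/10^-5) = log₂(357000.0000) ≈ 18.4456.
Hence n = 19.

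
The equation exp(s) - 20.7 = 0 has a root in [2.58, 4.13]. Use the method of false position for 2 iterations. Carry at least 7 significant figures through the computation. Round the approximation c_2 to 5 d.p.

f(2.580000) = -7.502862, f(4.130000) = 41.477923
step 1: c = 2.817429, f(c) = -3.966235 < 0 → new bracket [2.817429, 4.130000]
step 2: c = 2.931986, f(c) = -1.935140 < 0 → new bracket [2.931986, 4.130000]

2.93199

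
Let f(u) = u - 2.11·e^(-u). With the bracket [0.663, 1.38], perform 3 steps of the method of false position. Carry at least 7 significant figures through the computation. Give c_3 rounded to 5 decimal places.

0.87750

f(0.663000) = -0.424290, f(1.380000) = 0.849169
step 1: c = 0.901889, f(c) = 0.045646 > 0 → new bracket [0.663000, 0.901889]
step 2: c = 0.878685, f(c) = 0.002342 > 0 → new bracket [0.663000, 0.878685]
step 3: c = 0.877501, f(c) = 0.000120 > 0 → new bracket [0.663000, 0.877501]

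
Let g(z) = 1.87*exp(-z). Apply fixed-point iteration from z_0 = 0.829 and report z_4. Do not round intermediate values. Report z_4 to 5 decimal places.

z_1 = g(0.829000) = 0.816228
z_2 = g(0.816228) = 0.826720
z_3 = g(0.826720) = 0.818091
z_4 = g(0.818091) = 0.825181

0.82518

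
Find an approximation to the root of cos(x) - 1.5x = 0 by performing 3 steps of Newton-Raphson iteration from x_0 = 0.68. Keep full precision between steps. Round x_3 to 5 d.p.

0.56357

f'(x) = -sin(x) - 1.5
x_0 = 0.680000: f = -0.242427, f' = -2.128793 → x_1 = 0.680000 - (-0.242427)/(-2.128793) = 0.566120
x_1 = 0.566120: f = -0.005191, f' = -2.036361 → x_2 = 0.566120 - (-0.005191)/(-2.036361) = 0.563571
x_2 = 0.563571: f = -0.000003, f' = -2.034208 → x_3 = 0.563571 - (-0.000003)/(-2.034208) = 0.563569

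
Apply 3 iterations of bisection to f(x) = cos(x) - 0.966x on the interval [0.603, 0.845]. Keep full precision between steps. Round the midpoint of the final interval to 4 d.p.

0.7694

f(0.603000) = 0.241140, f(0.845000) = -0.152539 (opposite signs)
step 1: m = 0.724000, f(m) = 0.049778 > 0 → root in [0.724000, 0.845000]
step 2: m = 0.784500, f(m) = -0.050085 < 0 → root in [0.724000, 0.784500]
step 3: m = 0.754250, f(m) = 0.000180 > 0 → root in [0.754250, 0.784500]
Midpoint of [0.754250, 0.784500] = 0.769375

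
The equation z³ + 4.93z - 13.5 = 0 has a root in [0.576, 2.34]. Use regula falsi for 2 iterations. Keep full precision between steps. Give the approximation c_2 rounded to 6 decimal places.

1.655977

f(0.576000) = -10.469217, f(2.340000) = 10.849104
step 1: c = 1.442283, f(c) = -3.389336 < 0 → new bracket [1.442283, 2.340000]
step 2: c = 1.655977, f(c) = -0.794918 < 0 → new bracket [1.655977, 2.340000]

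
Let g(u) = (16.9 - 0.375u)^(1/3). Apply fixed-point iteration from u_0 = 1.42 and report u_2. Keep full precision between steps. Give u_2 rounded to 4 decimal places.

u_1 = g(1.420000) = 2.538989
u_2 = g(2.538989) = 2.517103

2.5171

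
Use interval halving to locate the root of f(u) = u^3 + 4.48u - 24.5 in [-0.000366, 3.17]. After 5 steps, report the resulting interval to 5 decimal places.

[2.37741, 2.47648]

f(-0.000366) = -24.501640, f(3.170000) = 21.556613 (opposite signs)
step 1: m = 1.584817, f(m) = -13.419522 < 0 → root in [1.584817, 3.170000]
step 2: m = 2.377409, f(m) = -0.411928 < 0 → root in [2.377409, 3.170000]
step 3: m = 2.773704, f(m) = 9.265509 > 0 → root in [2.377409, 2.773704]
step 4: m = 2.575556, f(m) = 4.123422 > 0 → root in [2.377409, 2.575556]
step 5: m = 2.476482, f(m) = 1.782822 > 0 → root in [2.377409, 2.476482]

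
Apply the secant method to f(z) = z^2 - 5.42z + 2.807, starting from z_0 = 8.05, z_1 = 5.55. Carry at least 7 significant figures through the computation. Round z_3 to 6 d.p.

4.877731

f(z_0) = 23.978500, f(z_1) = 3.528500
z_2 = 5.550000 - (3.528500)·(5.550000 - 8.050000)/(3.528500 - (23.978500)) = 5.118643; f(z_2) = 1.264461
z_3 = 5.118643 - (1.264461)·(5.118643 - 5.550000)/(1.264461 - (3.528500)) = 4.877731; f(z_3) = 0.161958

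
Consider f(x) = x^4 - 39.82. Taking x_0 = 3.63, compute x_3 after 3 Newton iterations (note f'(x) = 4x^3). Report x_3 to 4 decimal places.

x_0 = 3.630000: f = 133.810694, f' = 191.328588 → x_1 = 3.630000 - (133.810694)/(191.328588) = 2.930624
x_1 = 2.930624: f = 33.943274, f' = 100.679287 → x_2 = 2.930624 - (33.943274)/(100.679287) = 2.593481
x_2 = 2.593481: f = 5.421013, f' = 69.776508 → x_3 = 2.593481 - (5.421013)/(69.776508) = 2.515790

2.5158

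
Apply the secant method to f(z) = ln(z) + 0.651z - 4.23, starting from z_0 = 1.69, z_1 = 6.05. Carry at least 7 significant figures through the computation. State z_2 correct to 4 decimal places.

4.4511

f(z_0) = -2.605081, f(z_1) = 1.508608
z_2 = 6.050000 - (1.508608)·(6.050000 - 1.690000)/(1.508608 - (-2.605081)) = 4.451063; f(z_2) = 0.160785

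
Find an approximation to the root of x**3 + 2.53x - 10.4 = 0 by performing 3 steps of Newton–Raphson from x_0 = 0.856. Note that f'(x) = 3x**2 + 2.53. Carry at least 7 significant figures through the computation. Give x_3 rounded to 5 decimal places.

Newton update: x ← x − f(x)/f'(x).
x_0 = 0.856000: f = -7.607098, f' = 4.728208 → x_1 = 0.856000 - (-7.607098)/(4.728208) = 2.464875
x_1 = 2.464875: f = 10.811760, f' = 20.756834 → x_2 = 2.464875 - (10.811760)/(20.756834) = 1.943998
x_2 = 1.943998: f = 1.864938, f' = 13.867389 → x_3 = 1.943998 - (1.864938)/(13.867389) = 1.809515

1.80951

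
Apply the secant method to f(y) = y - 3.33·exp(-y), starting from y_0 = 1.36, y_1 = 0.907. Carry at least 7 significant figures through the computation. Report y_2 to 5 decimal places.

1.11719

f(y_0) = 0.505320, f(y_1) = -0.437433
y_2 = 0.907000 - (-0.437433)·(0.907000 - 1.360000)/(-0.437433 - (0.505320)) = 1.117190; f(y_2) = 0.027621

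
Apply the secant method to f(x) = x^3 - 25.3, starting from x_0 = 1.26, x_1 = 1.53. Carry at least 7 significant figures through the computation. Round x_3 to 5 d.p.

2.10459

f(x_0) = -23.299624, f(x_1) = -21.718423
x_2 = 1.530000 - (-21.718423)·(1.530000 - 1.260000)/(-21.718423 - (-23.299624)) = 5.238557; f(x_2) = 118.459002
x_3 = 5.238557 - (118.459002)·(5.238557 - 1.530000)/(118.459002 - (-21.718423)) = 2.104586; f(x_3) = -15.978192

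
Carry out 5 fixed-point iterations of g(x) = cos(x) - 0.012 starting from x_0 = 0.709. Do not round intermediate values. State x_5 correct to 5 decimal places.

0.73493

x_1 = g(0.709000) = 0.747013
x_2 = g(0.747013) = 0.721721
x_3 = g(0.721721) = 0.738670
x_4 = g(0.738670) = 0.727365
x_5 = g(0.727365) = 0.734929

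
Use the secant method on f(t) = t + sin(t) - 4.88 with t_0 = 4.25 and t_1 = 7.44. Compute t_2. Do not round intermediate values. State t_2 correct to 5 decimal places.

f(t_0) = -1.524989, f(t_1) = 3.475526
t_2 = 7.440000 - (3.475526)·(7.440000 - 4.250000)/(3.475526 - (-1.524989)) = 5.222843; f(t_2) = -0.529680

5.22284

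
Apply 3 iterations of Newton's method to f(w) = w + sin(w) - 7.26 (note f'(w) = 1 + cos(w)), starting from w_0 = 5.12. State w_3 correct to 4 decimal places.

6.7813

Newton update: w ← w − f(w)/f'(w).
w_0 = 5.120000: f = -3.058070, f' = 1.396417 → w_1 = 5.120000 - (-3.058070)/(1.396417) = 7.309940
w_1 = 7.309940: f = 0.905564, f' = 1.517598 → w_2 = 7.309940 - (0.905564)/(1.517598) = 6.713231
w_2 = 6.713231: f = -0.129856, f' = 1.908947 → w_3 = 6.713231 - (-0.129856)/(1.908947) = 6.781256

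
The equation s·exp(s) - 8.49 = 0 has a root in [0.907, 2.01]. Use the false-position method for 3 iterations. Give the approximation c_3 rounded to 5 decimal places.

1.63176

f(0.907000) = -6.243469, f(2.010000) = 6.511268
step 1: c = 1.446921, f(c) = -2.340577 < 0 → new bracket [1.446921, 2.010000]
step 2: c = 1.595808, f(c) = -0.618972 < 0 → new bracket [1.595808, 2.010000]
step 3: c = 1.631764, f(c) = -0.146976 < 0 → new bracket [1.631764, 2.010000]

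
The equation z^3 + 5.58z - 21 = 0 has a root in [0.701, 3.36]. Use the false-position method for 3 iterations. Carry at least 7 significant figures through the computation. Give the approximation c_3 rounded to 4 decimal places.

2.0326

f(0.701000) = -16.743948, f(3.360000) = 35.681856
step 1: c = 1.550241, f(c) = -8.624039 < 0 → new bracket [1.550241, 3.360000]
step 2: c = 1.902507, f(c) = -3.497831 < 0 → new bracket [1.902507, 3.360000]
step 3: c = 2.032627, f(c) = -1.260001 < 0 → new bracket [2.032627, 3.360000]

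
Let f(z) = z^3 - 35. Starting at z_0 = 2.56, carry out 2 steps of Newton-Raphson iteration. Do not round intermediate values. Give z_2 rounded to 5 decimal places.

3.28415

f'(z) = 3z^2
z_0 = 2.560000: f = -18.222784, f' = 19.660800 → z_1 = 2.560000 - (-18.222784)/(19.660800) = 3.486859
z_1 = 3.486859: f = 7.393869, f' = 36.474551 → z_2 = 3.486859 - (7.393869)/(36.474551) = 3.284146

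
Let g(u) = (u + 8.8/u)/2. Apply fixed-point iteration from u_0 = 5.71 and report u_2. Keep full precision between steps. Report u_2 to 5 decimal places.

u_1 = g(5.710000) = 3.625578
u_2 = g(3.625578) = 3.026389

3.02639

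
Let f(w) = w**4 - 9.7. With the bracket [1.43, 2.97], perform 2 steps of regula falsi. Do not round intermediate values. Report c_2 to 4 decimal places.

1.6244

f(1.430000) = -5.518384, f(2.970000) = 68.108277
step 1: c = 1.545424, f(c) = -3.995849 < 0 → new bracket [1.545424, 2.970000]
step 2: c = 1.624371, f(c) = -2.737887 < 0 → new bracket [1.624371, 2.970000]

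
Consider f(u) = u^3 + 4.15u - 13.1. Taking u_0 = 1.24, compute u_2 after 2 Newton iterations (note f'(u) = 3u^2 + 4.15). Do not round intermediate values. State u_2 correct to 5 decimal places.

u_0 = 1.240000: f = -6.047376, f' = 8.762800 → u_1 = 1.240000 - (-6.047376)/(8.762800) = 1.930119
u_1 = 1.930119: f = 2.100383, f' = 15.326080 → u_2 = 1.930119 - (2.100383)/(15.326080) = 1.793073

1.79307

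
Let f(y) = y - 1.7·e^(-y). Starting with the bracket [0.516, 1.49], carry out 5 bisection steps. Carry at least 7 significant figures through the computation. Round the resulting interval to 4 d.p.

[0.7595, 0.7899]

f(0.516000) = -0.498736, f(1.490000) = 1.106866 (opposite signs)
step 1: m = 1.003000, f(m) = 0.379478 > 0 → root in [0.516000, 1.003000]
step 2: m = 0.759500, f(m) = -0.035931 < 0 → root in [0.759500, 1.003000]
step 3: m = 0.881250, f(m) = 0.177000 > 0 → root in [0.759500, 0.881250]
step 4: m = 0.820375, f(m) = 0.071922 > 0 → root in [0.759500, 0.820375]
step 5: m = 0.789938, f(m) = 0.018353 > 0 → root in [0.759500, 0.789938]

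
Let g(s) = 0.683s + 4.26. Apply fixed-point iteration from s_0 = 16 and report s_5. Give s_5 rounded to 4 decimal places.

s_1 = g(16.000000) = 15.188000
s_2 = g(15.188000) = 14.633404
s_3 = g(14.633404) = 14.254615
s_4 = g(14.254615) = 13.995902
s_5 = g(13.995902) = 13.819201

13.8192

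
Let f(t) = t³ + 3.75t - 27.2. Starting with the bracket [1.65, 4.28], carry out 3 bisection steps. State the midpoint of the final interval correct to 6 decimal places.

f(1.650000) = -16.520375, f(4.280000) = 67.252752 (opposite signs)
step 1: m = 2.965000, f(m) = 9.984732 > 0 → root in [1.650000, 2.965000]
step 2: m = 2.307500, f(m) = -6.260461 < 0 → root in [2.307500, 2.965000]
step 3: m = 2.636250, f(m) = 1.007385 > 0 → root in [2.307500, 2.636250]
Midpoint of [2.307500, 2.636250] = 2.471875

2.471875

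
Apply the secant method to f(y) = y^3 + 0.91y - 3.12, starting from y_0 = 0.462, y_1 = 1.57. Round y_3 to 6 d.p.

f(y_0) = -2.600969, f(y_1) = 2.178593
y_2 = 1.570000 - (2.178593)·(1.570000 - 0.462000)/(2.178593 - (-2.600969)) = 1.064958; f(y_2) = -0.943083
y_3 = 1.064958 - (-0.943083)·(1.064958 - 1.570000)/(-0.943083 - (2.178593)) = 1.217535; f(y_3) = -0.207180

1.217535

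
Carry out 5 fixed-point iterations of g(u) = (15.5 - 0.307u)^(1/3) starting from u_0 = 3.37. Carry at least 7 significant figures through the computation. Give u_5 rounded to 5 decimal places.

2.45228

u_1 = g(3.370000) = 2.436559
u_2 = g(2.436559) = 2.452544
u_3 = g(2.452544) = 2.452272
u_4 = g(2.452272) = 2.452276
u_5 = g(2.452276) = 2.452276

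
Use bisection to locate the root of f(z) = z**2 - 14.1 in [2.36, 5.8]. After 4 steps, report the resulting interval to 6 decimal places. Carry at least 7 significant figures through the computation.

f(2.360000) = -8.530400, f(5.800000) = 19.540000 (opposite signs)
step 1: m = 4.080000, f(m) = 2.546400 > 0 → root in [2.360000, 4.080000]
step 2: m = 3.220000, f(m) = -3.731600 < 0 → root in [3.220000, 4.080000]
step 3: m = 3.650000, f(m) = -0.777500 < 0 → root in [3.650000, 4.080000]
step 4: m = 3.865000, f(m) = 0.838225 > 0 → root in [3.650000, 3.865000]

[3.650000, 3.865000]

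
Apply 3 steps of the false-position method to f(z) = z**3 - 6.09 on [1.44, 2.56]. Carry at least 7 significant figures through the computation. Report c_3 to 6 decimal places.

1.812386

f(1.440000) = -3.104016, f(2.560000) = 10.687216
step 1: c = 1.692080, f(c) = -1.245344 < 0 → new bracket [1.692080, 2.560000]
step 2: c = 1.782661, f(c) = -0.424917 < 0 → new bracket [1.782661, 2.560000]
step 3: c = 1.812386, f(c) = -0.136781 < 0 → new bracket [1.812386, 2.560000]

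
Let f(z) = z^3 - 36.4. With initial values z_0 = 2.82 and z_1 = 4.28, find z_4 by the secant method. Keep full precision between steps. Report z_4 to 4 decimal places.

3.3154

f(z_0) = -13.974232, f(z_1) = 42.002752
z_2 = 4.280000 - (42.002752)·(4.280000 - 2.820000)/(42.002752 - (-13.974232)) = 3.184478; f(z_2) = -4.106527
z_3 = 3.184478 - (-4.106527)·(3.184478 - 4.280000)/(-4.106527 - (42.002752)) = 3.282046; f(z_3) = -1.046372
z_4 = 3.282046 - (-1.046372)·(3.282046 - 3.184478)/(-1.046372 - (-4.106527)) = 3.315408; f(z_4) = 0.042728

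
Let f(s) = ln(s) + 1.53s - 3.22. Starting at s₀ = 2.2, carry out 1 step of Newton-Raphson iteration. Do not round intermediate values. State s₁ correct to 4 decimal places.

Newton update: s ← s − f(s)/f'(s).
f'(s) = 1/s + 1.53
s_0 = 2.200000: f = 0.934457, f' = 1.984545 → s_1 = 2.200000 - (0.934457)/(1.984545) = 1.729133

1.7291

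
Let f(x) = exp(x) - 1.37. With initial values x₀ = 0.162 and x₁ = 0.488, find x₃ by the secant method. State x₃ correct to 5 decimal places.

f(x_0) = -0.194140, f(x_1) = 0.259055
x_2 = 0.488000 - (0.259055)·(0.488000 - 0.162000)/(0.259055 - (-0.194140)) = 0.301652; f(x_2) = -0.017909
x_3 = 0.301652 - (-0.017909)·(0.301652 - 0.488000)/(-0.017909 - (0.259055)) = 0.313702; f(x_3) = -0.001518

0.31370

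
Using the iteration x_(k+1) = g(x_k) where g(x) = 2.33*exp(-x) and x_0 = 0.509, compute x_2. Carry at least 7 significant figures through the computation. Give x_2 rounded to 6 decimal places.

x_1 = g(0.509000) = 1.400555
x_2 = g(1.400555) = 0.574252

0.574252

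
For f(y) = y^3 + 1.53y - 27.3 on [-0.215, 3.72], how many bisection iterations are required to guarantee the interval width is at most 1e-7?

26

Initial width b − a = 3.72 − -0.215 = 3.935000.
After n steps the width is (b−a)/2^n; need (b−a)/2^n ≤ 1e-7.
So n ≥ log₂(3.935000/1e-7) = log₂(39350000.0000) ≈ 25.2299.
Hence n = 26.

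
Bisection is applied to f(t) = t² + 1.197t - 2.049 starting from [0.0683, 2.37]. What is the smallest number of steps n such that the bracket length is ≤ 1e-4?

Initial width b − a = 2.37 − 0.0683 = 2.301700.
After n steps the width is (b−a)/2^n; need (b−a)/2^n ≤ 1e-4.
So n ≥ log₂(2.301700/1e-4) = log₂(23017.0000) ≈ 14.4904.
Hence n = 15.

15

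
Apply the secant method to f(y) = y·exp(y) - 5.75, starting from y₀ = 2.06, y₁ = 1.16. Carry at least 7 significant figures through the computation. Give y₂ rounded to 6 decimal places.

f(y_0) = 10.412698, f(y_1) = -2.049677
y_2 = 1.160000 - (-2.049677)·(1.160000 - 2.060000)/(-2.049677 - (10.412698)) = 1.308022; f(y_2) = -0.911820

1.308022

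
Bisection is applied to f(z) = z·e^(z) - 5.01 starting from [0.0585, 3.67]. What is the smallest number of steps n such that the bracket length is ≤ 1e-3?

Initial width b − a = 3.67 − 0.0585 = 3.611500.
After n steps the width is (b−a)/2^n; need (b−a)/2^n ≤ 1e-3.
So n ≥ log₂(3.611500/1e-3) = log₂(3611.5000) ≈ 11.8184.
Hence n = 12.

12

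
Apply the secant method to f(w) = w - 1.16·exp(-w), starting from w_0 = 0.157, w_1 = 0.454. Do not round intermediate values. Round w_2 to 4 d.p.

Secant update: w_(k+1) = w_k − f(w_k)·(w_k − w_(k-1))/(f(w_k) − f(w_(k-1))).
f(w_0) = -0.834457, f(w_1) = -0.282696
w_2 = 0.454000 - (-0.282696)·(0.454000 - 0.157000)/(-0.282696 - (-0.834457)) = 0.606169; f(w_2) = -0.026538

0.6062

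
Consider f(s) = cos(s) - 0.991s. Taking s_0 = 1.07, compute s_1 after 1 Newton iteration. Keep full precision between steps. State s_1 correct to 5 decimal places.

0.75941

Newton update: s ← s − f(s)/f'(s).
f'(s) = -sin(s) - 0.991
s_0 = 1.070000: f = -0.580246, f' = -1.868201 → s_1 = 1.070000 - (-0.580246)/(-1.868201) = 0.759409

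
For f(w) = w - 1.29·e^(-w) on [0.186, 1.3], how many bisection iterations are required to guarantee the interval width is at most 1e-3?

11

Initial width b − a = 1.3 − 0.186 = 1.114000.
After n steps the width is (b−a)/2^n; need (b−a)/2^n ≤ 1e-3.
So n ≥ log₂(1.114000/1e-3) = log₂(1114.0000) ≈ 10.1215.
Hence n = 11.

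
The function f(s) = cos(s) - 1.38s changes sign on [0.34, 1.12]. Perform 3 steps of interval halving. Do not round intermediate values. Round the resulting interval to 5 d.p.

[0.53500, 0.63250]

f(0.340000) = 0.473555, f(1.120000) = -1.109918 (opposite signs)
step 1: m = 0.730000, f(m) = -0.262226 < 0 → root in [0.340000, 0.730000]
step 2: m = 0.535000, f(m) = 0.121969 > 0 → root in [0.535000, 0.730000]
step 3: m = 0.632500, f(m) = -0.066298 < 0 → root in [0.535000, 0.632500]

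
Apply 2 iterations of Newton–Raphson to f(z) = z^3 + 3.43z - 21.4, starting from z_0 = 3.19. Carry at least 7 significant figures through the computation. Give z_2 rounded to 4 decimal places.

2.3779

f'(z) = 3z^2 + 3.43
z_0 = 3.190000: f = 22.003459, f' = 33.958300 → z_1 = 3.190000 - (22.003459)/(33.958300) = 2.542045
z_1 = 2.542045: f = 3.745885, f' = 22.815974 → z_2 = 2.542045 - (3.745885)/(22.815974) = 2.377867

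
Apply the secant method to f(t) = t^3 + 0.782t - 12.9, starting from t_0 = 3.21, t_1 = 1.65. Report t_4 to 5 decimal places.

2.22797

Secant update: t_(k+1) = t_k − f(t_k)·(t_k − t_(k-1))/(f(t_k) − f(t_(k-1))).
f(t_0) = 22.686381, f(t_1) = -7.117575
t_2 = 1.650000 - (-7.117575)·(1.650000 - 3.210000)/(-7.117575 - (22.686381)) = 2.022548; f(t_2) = -3.044724
t_3 = 2.022548 - (-3.044724)·(2.022548 - 1.650000)/(-3.044724 - (-7.117575)) = 2.301053; f(t_3) = 1.083140
t_4 = 2.301053 - (1.083140)·(2.301053 - 2.022548)/(1.083140 - (-3.044724)) = 2.227974; f(t_4) = -0.098354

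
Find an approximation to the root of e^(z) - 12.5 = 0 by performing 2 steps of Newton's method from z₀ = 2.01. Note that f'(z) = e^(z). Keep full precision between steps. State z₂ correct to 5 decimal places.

2.53774

z_0 = 2.010000: f = -5.036683, f' = 7.463317 → z_1 = 2.010000 - (-5.036683)/(7.463317) = 2.684858
z_1 = 2.684858: f = 2.156126, f' = 14.656126 → z_2 = 2.684858 - (2.156126)/(14.656126) = 2.537744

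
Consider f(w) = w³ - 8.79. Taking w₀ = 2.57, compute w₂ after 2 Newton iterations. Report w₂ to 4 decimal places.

2.0677

f'(w) = 3w²
w_0 = 2.570000: f = 8.184593, f' = 19.814700 → w_1 = 2.570000 - (8.184593)/(19.814700) = 2.156943
w_1 = 2.156943: f = 1.244974, f' = 13.957214 → w_2 = 2.156943 - (1.244974)/(13.957214) = 2.067744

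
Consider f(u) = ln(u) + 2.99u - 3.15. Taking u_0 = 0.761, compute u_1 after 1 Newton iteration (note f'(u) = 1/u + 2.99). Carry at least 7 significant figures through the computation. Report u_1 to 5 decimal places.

1.02766

Newton update: u ← u − f(u)/f'(u).
u_0 = 0.761000: f = -1.147732, f' = 4.304060 → u_1 = 0.761000 - (-1.147732)/(4.304060) = 1.027663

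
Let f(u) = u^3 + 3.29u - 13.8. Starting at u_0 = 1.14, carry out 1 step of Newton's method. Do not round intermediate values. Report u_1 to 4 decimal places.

f'(u) = 3u^2 + 3.29
u_0 = 1.140000: f = -8.567856, f' = 7.188800 → u_1 = 1.140000 - (-8.567856)/(7.188800) = 2.331834

2.3318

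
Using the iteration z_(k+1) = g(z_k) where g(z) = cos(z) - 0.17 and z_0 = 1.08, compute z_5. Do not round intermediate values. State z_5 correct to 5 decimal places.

z_1 = g(1.080000) = 0.301328
z_2 = g(0.301328) = 0.784943
z_3 = g(0.784943) = 0.537428
z_4 = g(0.537428) = 0.689028
z_5 = g(0.689028) = 0.601864

0.60186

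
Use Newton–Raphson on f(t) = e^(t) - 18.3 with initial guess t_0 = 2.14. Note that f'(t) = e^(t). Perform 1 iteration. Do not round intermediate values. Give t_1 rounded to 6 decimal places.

Newton update: t ← t − f(t)/f'(t).
t_0 = 2.140000: f = -9.800562, f' = 8.499438 → t_1 = 2.140000 - (-9.800562)/(8.499438) = 3.293084

3.293084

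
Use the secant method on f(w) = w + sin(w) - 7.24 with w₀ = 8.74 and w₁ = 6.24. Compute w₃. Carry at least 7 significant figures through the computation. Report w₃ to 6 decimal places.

6.786951

f(w_0) = 2.132501, f(w_1) = -1.043172
w_2 = 6.240000 - (-1.043172)·(6.240000 - 8.740000)/(-1.043172 - (2.132501)) = 7.061221; f(w_2) = 0.523103
w_3 = 7.061221 - (0.523103)·(7.061221 - 6.240000)/(0.523103 - (-1.043172)) = 6.786951; f(w_3) = 0.029677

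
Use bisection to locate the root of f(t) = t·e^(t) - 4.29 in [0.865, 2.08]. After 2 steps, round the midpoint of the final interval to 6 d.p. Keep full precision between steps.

f(0.865000) = -2.235620, f(2.080000) = 12.359295 (opposite signs)
step 1: m = 1.472500, f(m) = 2.130279 > 0 → root in [0.865000, 1.472500]
step 2: m = 1.168750, f(m) = -0.529000 < 0 → root in [1.168750, 1.472500]
Midpoint of [1.168750, 1.472500] = 1.320625

1.320625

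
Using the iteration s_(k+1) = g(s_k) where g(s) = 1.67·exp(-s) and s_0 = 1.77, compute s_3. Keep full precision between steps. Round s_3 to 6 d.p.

0.475341

s_1 = g(1.770000) = 0.284456
s_2 = g(0.284456) = 1.256547
s_3 = g(1.256547) = 0.475341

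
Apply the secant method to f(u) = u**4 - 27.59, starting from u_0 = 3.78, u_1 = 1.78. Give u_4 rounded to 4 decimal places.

2.2559

f(u_0) = 176.568375, f(u_1) = -17.551241
u_2 = 1.780000 - (-17.551241)·(1.780000 - 3.780000)/(-17.551241 - (176.568375)) = 1.960829; f(u_2) = -12.807121
u_3 = 1.960829 - (-12.807121)·(1.960829 - 1.780000)/(-12.807121 - (-17.551241)) = 2.448991; f(u_3) = 8.380718
u_4 = 2.448991 - (8.380718)·(2.448991 - 1.960829)/(8.380718 - (-12.807121)) = 2.255902; f(u_4) = -1.691128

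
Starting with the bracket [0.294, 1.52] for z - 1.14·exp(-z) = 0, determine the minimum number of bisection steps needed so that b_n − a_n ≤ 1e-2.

Initial width b − a = 1.52 − 0.294 = 1.226000.
After n steps the width is (b−a)/2^n; need (b−a)/2^n ≤ 1e-2.
So n ≥ log₂(1.226000/1e-2) = log₂(122.6000) ≈ 6.9378.
Hence n = 7.

7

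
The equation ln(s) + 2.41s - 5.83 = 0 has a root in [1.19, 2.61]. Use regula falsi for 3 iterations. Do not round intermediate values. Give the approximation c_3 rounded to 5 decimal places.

2.10943

f(1.190000) = -2.788147, f(2.610000) = 1.419450
step 1: c = 2.130957, f(c) = 0.062178 > 0 → new bracket [1.190000, 2.130957]
step 2: c = 2.110431, f(c) = 0.003030 > 0 → new bracket [1.190000, 2.110431]
step 3: c = 2.109432, f(c) = 0.000148 > 0 → new bracket [1.190000, 2.109432]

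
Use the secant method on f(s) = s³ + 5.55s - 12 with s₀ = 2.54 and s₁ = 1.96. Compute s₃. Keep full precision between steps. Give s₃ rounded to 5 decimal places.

Secant update: s_(k+1) = s_k − f(s_k)·(s_k − s_(k-1))/(f(s_k) − f(s_(k-1))).
f(s_0) = 18.484064, f(s_1) = 6.407536
s_2 = 1.960000 - (6.407536)·(1.960000 - 2.540000)/(6.407536 - (18.484064)) = 1.652265; f(s_2) = 1.680720
s_3 = 1.652265 - (1.680720)·(1.652265 - 1.960000)/(1.680720 - (6.407536)) = 1.542843; f(s_3) = 0.235310

1.54284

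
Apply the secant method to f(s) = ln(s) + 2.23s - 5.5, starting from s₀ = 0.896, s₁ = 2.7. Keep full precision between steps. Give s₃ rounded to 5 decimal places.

Secant update: s_(k+1) = s_k − f(s_k)·(s_k − s_(k-1))/(f(s_k) − f(s_(k-1))).
f(s_0) = -3.611735, f(s_1) = 1.514252
s_2 = 2.700000 - (1.514252)·(2.700000 - 0.896000)/(1.514252 - (-3.611735)) = 2.167086; f(s_2) = 0.105985
s_3 = 2.167086 - (0.105985)·(2.167086 - 2.700000)/(0.105985 - (1.514252)) = 2.126979; f(s_3) = -0.002133

2.12698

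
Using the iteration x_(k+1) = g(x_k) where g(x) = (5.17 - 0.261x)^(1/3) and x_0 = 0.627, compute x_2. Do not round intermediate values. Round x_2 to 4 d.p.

x_1 = g(0.627000) = 1.710700
x_2 = g(1.710700) = 1.677857

1.6779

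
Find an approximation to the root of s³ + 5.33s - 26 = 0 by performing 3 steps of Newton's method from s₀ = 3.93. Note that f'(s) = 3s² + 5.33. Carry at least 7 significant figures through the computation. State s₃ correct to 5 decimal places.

2.37375

s_0 = 3.930000: f = 55.645357, f' = 51.664700 → s_1 = 3.930000 - (55.645357)/(51.664700) = 2.852952
s_1 = 2.852952: f = 12.427369, f' = 29.748007 → s_2 = 2.852952 - (12.427369)/(29.748007) = 2.435197
s_2 = 2.435197: f = 1.420777, f' = 23.120559 → s_3 = 2.435197 - (1.420777)/(23.120559) = 2.373747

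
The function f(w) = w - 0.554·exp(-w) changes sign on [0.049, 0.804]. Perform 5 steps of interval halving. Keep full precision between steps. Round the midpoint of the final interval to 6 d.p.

f(0.049000) = -0.478508, f(0.804000) = 0.556065 (opposite signs)
step 1: m = 0.426500, f(m) = 0.064854 > 0 → root in [0.049000, 0.426500]
step 2: m = 0.237750, f(m) = -0.199023 < 0 → root in [0.237750, 0.426500]
step 3: m = 0.332125, f(m) = -0.065313 < 0 → root in [0.332125, 0.426500]
step 4: m = 0.379313, f(m) = 0.000193 > 0 → root in [0.332125, 0.379313]
step 5: m = 0.355719, f(m) = -0.032452 < 0 → root in [0.355719, 0.379313]
Midpoint of [0.355719, 0.379313] = 0.367516

0.367516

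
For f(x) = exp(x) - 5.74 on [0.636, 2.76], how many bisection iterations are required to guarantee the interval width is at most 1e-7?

25

Initial width b − a = 2.76 − 0.636 = 2.124000.
After n steps the width is (b−a)/2^n; need (b−a)/2^n ≤ 1e-7.
So n ≥ log₂(2.124000/1e-7) = log₂(21240000.0000) ≈ 24.3403.
Hence n = 25.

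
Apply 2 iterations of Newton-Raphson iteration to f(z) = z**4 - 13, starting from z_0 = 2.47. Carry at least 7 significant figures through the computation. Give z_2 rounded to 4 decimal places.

f'(z) = 4z**3
z_0 = 2.470000: f = 24.220981, f' = 60.276892 → z_1 = 2.470000 - (24.220981)/(60.276892) = 2.068171
z_1 = 2.068171: f = 5.295576, f' = 35.385029 → z_2 = 2.068171 - (5.295576)/(35.385029) = 1.918516

1.9185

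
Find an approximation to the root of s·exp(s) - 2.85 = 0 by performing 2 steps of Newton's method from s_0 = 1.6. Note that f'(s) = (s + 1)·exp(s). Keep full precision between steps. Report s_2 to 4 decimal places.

s_0 = 1.600000: f = 5.074852, f' = 12.877884 → s_1 = 1.600000 - (5.074852)/(12.877884) = 1.205925
s_1 = 1.205925: f = 1.177605, f' = 7.367452 → s_2 = 1.205925 - (1.177605)/(7.367452) = 1.046086

1.0461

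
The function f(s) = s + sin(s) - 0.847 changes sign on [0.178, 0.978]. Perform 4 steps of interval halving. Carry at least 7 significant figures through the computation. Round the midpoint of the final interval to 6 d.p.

0.453000

f(0.178000) = -0.491938, f(0.978000) = 0.960382 (opposite signs)
step 1: m = 0.578000, f(m) = 0.277350 > 0 → root in [0.178000, 0.578000]
step 2: m = 0.378000, f(m) = -0.099938 < 0 → root in [0.378000, 0.578000]
step 3: m = 0.478000, f(m) = 0.091004 > 0 → root in [0.378000, 0.478000]
step 4: m = 0.428000, f(m) = -0.003948 < 0 → root in [0.428000, 0.478000]
Midpoint of [0.428000, 0.478000] = 0.453000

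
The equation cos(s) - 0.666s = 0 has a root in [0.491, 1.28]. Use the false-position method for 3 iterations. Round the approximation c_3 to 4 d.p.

0.9152

False-position update: c = (a·f(b) − b·f(a))/(f(b) − f(a)); replace the endpoint whose sign matches f(c).
f(0.491000) = 0.554856, f(1.280000) = -0.565765
step 1: c = 0.881660, f(c) = 0.048686 > 0 → new bracket [0.881660, 1.280000]
step 2: c = 0.913222, f(c) = 0.002993 > 0 → new bracket [0.913222, 1.280000]
step 3: c = 0.915152, f(c) = 0.000179 > 0 → new bracket [0.915152, 1.280000]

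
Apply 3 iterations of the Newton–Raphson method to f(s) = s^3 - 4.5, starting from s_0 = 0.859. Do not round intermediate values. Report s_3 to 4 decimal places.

f'(s) = 3s^2
s_0 = 0.859000: f = -3.866160, f' = 2.213643 → s_1 = 0.859000 - (-3.866160)/(2.213643) = 2.605515
s_1 = 2.605515: f = 13.188077, f' = 20.366122 → s_2 = 2.605515 - (13.188077)/(20.366122) = 1.957965
s_2 = 1.957965: f = 3.006108, f' = 11.500881 → s_3 = 1.957965 - (3.006108)/(11.500881) = 1.696584

1.6966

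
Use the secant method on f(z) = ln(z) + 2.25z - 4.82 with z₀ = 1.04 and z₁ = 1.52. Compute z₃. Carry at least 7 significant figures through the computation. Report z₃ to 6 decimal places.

f(z_0) = -2.440779, f(z_1) = -0.981290
z_2 = 1.520000 - (-0.981290)·(1.520000 - 1.040000)/(-0.981290 - (-2.440779)) = 1.842729; f(z_2) = -0.062613
z_3 = 1.842729 - (-0.062613)·(1.842729 - 1.520000)/(-0.062613 - (-0.981290)) = 1.864724; f(z_3) = -0.001257

1.864724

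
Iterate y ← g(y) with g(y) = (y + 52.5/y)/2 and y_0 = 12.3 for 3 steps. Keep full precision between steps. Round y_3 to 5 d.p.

y_1 = g(12.300000) = 8.284146
y_2 = g(8.284146) = 7.310776
y_3 = g(7.310776) = 7.245978

7.24598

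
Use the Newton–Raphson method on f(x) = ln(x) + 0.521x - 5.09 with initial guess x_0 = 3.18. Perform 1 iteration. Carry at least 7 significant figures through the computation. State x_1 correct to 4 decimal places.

Newton update: x ← x − f(x)/f'(x).
f'(x) = 1/x + 0.521
x_0 = 3.180000: f = -2.276339, f' = 0.835465 → x_1 = 3.180000 - (-2.276339)/(0.835465) = 5.904636

5.9046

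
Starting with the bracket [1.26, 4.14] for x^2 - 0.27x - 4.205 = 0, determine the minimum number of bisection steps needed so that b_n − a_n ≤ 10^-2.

9

Initial width b − a = 4.14 − 1.26 = 2.880000.
After n steps the width is (b−a)/2^n; need (b−a)/2^n ≤ 10^-2.
So n ≥ log₂(2.880000/10^-2) = log₂(288.0000) ≈ 8.1699.
Hence n = 9.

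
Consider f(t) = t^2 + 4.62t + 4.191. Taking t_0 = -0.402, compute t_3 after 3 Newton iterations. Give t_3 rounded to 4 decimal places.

-1.2398

Newton update: t ← t − f(t)/f'(t).
f'(t) = 2t + 4.62
t_0 = -0.402000: f = 2.495364, f' = 3.816000 → t_1 = -0.402000 - (2.495364)/(3.816000) = -1.055921
t_1 = -1.055921: f = 0.427613, f' = 2.508157 → t_2 = -1.055921 - (0.427613)/(2.508157) = -1.226410
t_2 = -1.226410: f = 0.029066, f' = 2.167179 → t_3 = -1.226410 - (0.029066)/(2.167179) = -1.239822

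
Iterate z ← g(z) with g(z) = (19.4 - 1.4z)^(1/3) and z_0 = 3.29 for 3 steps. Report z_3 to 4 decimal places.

2.5133

z_1 = g(3.290000) = 2.454870
z_2 = g(2.454870) = 2.517908
z_3 = g(2.517908) = 2.513259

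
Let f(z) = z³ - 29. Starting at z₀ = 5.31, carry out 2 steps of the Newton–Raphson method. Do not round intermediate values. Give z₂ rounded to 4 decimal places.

3.2297

Newton update: z ← z − f(z)/f'(z).
f'(z) = 3z²
z_0 = 5.310000: f = 120.721291, f' = 84.588300 → z_1 = 5.310000 - (120.721291)/(84.588300) = 3.882837
z_1 = 3.882837: f = 29.539294, f' = 45.229270 → z_2 = 3.882837 - (29.539294)/(45.229270) = 3.229736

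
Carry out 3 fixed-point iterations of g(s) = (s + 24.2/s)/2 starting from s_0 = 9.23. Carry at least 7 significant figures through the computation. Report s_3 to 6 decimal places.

s_1 = g(9.230000) = 5.925943
s_2 = g(5.925943) = 5.004841
s_3 = g(5.004841) = 4.920080

4.920080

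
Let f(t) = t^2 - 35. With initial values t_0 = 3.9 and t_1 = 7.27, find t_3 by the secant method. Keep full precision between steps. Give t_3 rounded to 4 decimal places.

f(t_0) = -19.790000, f(t_1) = 17.852900
t_2 = 7.270000 - (17.852900)·(7.270000 - 3.900000)/(17.852900 - (-19.790000)) = 5.671710; f(t_2) = -2.831706
t_3 = 5.671710 - (-2.831706)·(5.671710 - 7.270000)/(-2.831706 - (17.852900)) = 5.890515; f(t_3) = -0.301838

5.8905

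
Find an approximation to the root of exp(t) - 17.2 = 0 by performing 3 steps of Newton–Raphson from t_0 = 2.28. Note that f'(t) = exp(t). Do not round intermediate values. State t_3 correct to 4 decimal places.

t_0 = 2.280000: f = -7.423320, f' = 9.776680 → t_1 = 2.280000 - (-7.423320)/(9.776680) = 3.039288
t_1 = 3.039288: f = 3.690371, f' = 20.890371 → t_2 = 3.039288 - (3.690371)/(20.890371) = 2.862634
t_2 = 2.862634: f = 0.307584, f' = 17.507584 → t_3 = 2.862634 - (0.307584)/(17.507584) = 2.845066

2.8451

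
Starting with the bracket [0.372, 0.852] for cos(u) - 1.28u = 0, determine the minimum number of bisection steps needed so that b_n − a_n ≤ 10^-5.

Initial width b − a = 0.852 − 0.372 = 0.480000.
After n steps the width is (b−a)/2^n; need (b−a)/2^n ≤ 10^-5.
So n ≥ log₂(0.480000/10^-5) = log₂(48000.0000) ≈ 15.5507.
Hence n = 16.

16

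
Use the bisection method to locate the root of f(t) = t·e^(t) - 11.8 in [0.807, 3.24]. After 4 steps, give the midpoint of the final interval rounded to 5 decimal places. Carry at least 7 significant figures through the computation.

1.79541

f(0.807000) = -9.991372, f(3.240000) = 70.929258 (opposite signs)
step 1: m = 2.023500, f(m) = 3.507282 > 0 → root in [0.807000, 2.023500]
step 2: m = 1.415250, f(m) = -5.972686 < 0 → root in [1.415250, 2.023500]
step 3: m = 1.719375, f(m) = -2.204101 < 0 → root in [1.719375, 2.023500]
step 4: m = 1.871438, f(m) = 0.359909 > 0 → root in [1.719375, 1.871438]
Midpoint of [1.719375, 1.871438] = 1.795406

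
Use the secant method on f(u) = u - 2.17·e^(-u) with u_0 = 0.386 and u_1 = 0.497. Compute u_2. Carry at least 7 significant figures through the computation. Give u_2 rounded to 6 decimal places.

0.840516

f(u_0) = -1.089102, f(u_1) = -0.823126
u_2 = 0.497000 - (-0.823126)·(0.497000 - 0.386000)/(-0.823126 - (-1.089102)) = 0.840516; f(u_2) = -0.095813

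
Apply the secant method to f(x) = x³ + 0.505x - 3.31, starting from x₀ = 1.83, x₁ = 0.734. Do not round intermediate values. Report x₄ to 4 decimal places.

1.3600

Secant update: x_(k+1) = x_k − f(x_k)·(x_k − x_(k-1))/(f(x_k) − f(x_(k-1))).
f(x_0) = 3.742637, f(x_1) = -2.543883
x_2 = 0.734000 - (-2.543883)·(0.734000 - 1.830000)/(-2.543883 - (3.742637)) = 1.177504; f(x_2) = -1.082733
x_3 = 1.177504 - (-1.082733)·(1.177504 - 0.734000)/(-1.082733 - (-2.543883)) = 1.506147; f(x_3) = 0.867265
x_4 = 1.506147 - (0.867265)·(1.506147 - 1.177504)/(0.867265 - (-1.082733)) = 1.359982; f(x_4) = -0.107851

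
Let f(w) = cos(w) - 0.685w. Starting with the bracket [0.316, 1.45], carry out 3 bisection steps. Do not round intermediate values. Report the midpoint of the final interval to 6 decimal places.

0.953875

f(0.316000) = 0.734026, f(1.450000) = -0.872747 (opposite signs)
step 1: m = 0.883000, f(m) = 0.029981 > 0 → root in [0.883000, 1.450000]
step 2: m = 1.166500, f(m) = -0.405681 < 0 → root in [0.883000, 1.166500]
step 3: m = 1.024750, f(m) = -0.182641 < 0 → root in [0.883000, 1.024750]
Midpoint of [0.883000, 1.024750] = 0.953875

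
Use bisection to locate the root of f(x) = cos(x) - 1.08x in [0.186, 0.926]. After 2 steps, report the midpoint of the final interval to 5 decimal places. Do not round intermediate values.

0.64850

f(0.186000) = 0.781872, f(0.926000) = -0.399044 (opposite signs)
step 1: m = 0.556000, f(m) = 0.248893 > 0 → root in [0.556000, 0.926000]
step 2: m = 0.741000, f(m) = -0.062486 < 0 → root in [0.556000, 0.741000]
Midpoint of [0.556000, 0.741000] = 0.648500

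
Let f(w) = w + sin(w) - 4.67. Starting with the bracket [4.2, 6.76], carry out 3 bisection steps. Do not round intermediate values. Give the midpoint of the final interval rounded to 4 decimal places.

5.3200

f(4.200000) = -1.341576, f(6.760000) = 2.548951 (opposite signs)
step 1: m = 5.480000, f(m) = 0.090428 > 0 → root in [4.200000, 5.480000]
step 2: m = 4.840000, f(m) = -0.821869 < 0 → root in [4.840000, 5.480000]
step 3: m = 5.160000, f(m) = -0.411484 < 0 → root in [5.160000, 5.480000]
Midpoint of [5.160000, 5.480000] = 5.320000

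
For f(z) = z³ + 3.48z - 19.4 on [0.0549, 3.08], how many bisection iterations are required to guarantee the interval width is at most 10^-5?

19

Initial width b − a = 3.08 − 0.0549 = 3.025100.
After n steps the width is (b−a)/2^n; need (b−a)/2^n ≤ 10^-5.
So n ≥ log₂(3.025100/10^-5) = log₂(302510.0000) ≈ 18.2066.
Hence n = 19.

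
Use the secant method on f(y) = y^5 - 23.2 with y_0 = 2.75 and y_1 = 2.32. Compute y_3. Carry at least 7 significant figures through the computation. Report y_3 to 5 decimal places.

Secant update: y_(k+1) = y_k − f(y_k)·(y_k − y_(k-1))/(f(y_k) − f(y_(k-1))).
f(y_0) = 134.076367, f(y_1) = 44.010933
y_2 = 2.320000 - (44.010933)·(2.320000 - 2.750000)/(44.010933 - (134.076367)) = 2.109878; f(y_2) = 18.610661
y_3 = 2.109878 - (18.610661)·(2.109878 - 2.320000)/(18.610661 - (44.010933)) = 1.955923; f(y_3) = 5.425884

1.95592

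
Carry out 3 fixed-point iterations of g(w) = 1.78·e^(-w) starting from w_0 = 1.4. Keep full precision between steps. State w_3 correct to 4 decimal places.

0.5650

w_1 = g(1.400000) = 0.438943
w_2 = g(0.438943) = 1.147598
w_3 = g(1.147598) = 0.564969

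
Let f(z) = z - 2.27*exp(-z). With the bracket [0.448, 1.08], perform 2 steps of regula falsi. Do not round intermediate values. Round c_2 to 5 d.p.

f(0.448000) = -1.002314, f(1.080000) = 0.309118
step 1: c = 0.931031, f(c) = 0.036317 > 0 → new bracket [0.448000, 0.931031]
step 2: c = 0.914141, f(c) = 0.004187 > 0 → new bracket [0.448000, 0.914141]

0.91414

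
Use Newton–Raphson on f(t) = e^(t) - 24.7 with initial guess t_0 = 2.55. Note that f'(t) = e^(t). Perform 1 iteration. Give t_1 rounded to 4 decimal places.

t_0 = 2.550000: f = -11.892896, f' = 12.807104 → t_1 = 2.550000 - (-11.892896)/(12.807104) = 3.478617

3.4786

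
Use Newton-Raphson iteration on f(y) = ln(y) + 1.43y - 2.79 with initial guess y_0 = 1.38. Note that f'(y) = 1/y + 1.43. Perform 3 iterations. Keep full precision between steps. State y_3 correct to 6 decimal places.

Newton update: y ← y − f(y)/f'(y).
y_0 = 1.380000: f = -0.494517, f' = 2.154638 → y_1 = 1.380000 - (-0.494517)/(2.154638) = 1.609513
y_1 = 1.609513: f = -0.012466, f' = 2.051306 → y_2 = 1.609513 - (-0.012466)/(2.051306) = 1.615589
y_2 = 1.615589: f = -0.000007, f' = 2.048969 → y_3 = 1.615589 - (-0.000007)/(2.048969) = 1.615593

1.615593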